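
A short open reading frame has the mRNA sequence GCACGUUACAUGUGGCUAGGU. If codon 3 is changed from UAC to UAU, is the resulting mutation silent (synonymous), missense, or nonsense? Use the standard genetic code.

silent

Position 9 falls in codon 3: UAC → Tyr.
After the substitution the codon is UAU → Tyr.
Both encode Tyr, so the change is synonymous.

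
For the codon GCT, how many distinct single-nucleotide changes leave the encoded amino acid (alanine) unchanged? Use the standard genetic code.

3

Position 1: none → 0 synonymous.
Position 2: none → 0 synonymous.
Position 3: GCC, GCA, GCG → 3 synonymous.
Total: 0 + 0 + 3 = 3.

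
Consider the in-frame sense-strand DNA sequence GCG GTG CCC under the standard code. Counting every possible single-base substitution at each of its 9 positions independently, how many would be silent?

9

Codon 1 (GCG, Ala): 3 synonymous substitutions.
Codon 2 (GTG, Val): 3 synonymous substitutions.
Codon 3 (CCC, Pro): 3 synonymous substitutions.
Total: 3 + 3 + 3 = 9.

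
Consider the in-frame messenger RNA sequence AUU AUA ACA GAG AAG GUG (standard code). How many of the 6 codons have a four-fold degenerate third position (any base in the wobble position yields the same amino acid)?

2

Codon 1 AUU (Ile): third position 3-fold.
Codon 2 AUA (Ile): third position 3-fold.
Codon 3 ACA (Thr): third position 4-fold.
Codon 4 GAG (Glu): third position 2-fold.
Codon 5 AAG (Lys): third position 2-fold.
Codon 6 GUG (Val): third position 4-fold.
Four-fold degenerate third positions: 2.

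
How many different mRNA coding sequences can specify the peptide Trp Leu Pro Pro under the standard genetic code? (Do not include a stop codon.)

96

Trp: 1 codon.
Leu: 6 codons.
Pro: 4 codons.
Pro: 4 codons.
1 × 6 × 4 × 4 = 96.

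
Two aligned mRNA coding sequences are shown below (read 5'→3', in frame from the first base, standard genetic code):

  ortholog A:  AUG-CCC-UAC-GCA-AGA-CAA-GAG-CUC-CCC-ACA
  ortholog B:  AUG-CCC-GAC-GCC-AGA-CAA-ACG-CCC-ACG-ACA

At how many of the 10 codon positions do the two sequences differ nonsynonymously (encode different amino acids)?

4

Codon 1: AUG Met / AUG Met — identical.
Codon 2: CCC Pro / CCC Pro — identical.
Codon 3: UAC Tyr / GAC Asp — nonsynonymous.
Codon 4: GCA Ala / GCC Ala — synonymous.
Codon 5: AGA Arg / AGA Arg — identical.
Codon 6: CAA Gln / CAA Gln — identical.
Codon 7: GAG Glu / ACG Thr — nonsynonymous.
Codon 8: CUC Leu / CCC Pro — nonsynonymous.
Codon 9: CCC Pro / ACG Thr — nonsynonymous.
Codon 10: ACA Thr / ACA Thr — identical.
Nonsynonymous differences: 4.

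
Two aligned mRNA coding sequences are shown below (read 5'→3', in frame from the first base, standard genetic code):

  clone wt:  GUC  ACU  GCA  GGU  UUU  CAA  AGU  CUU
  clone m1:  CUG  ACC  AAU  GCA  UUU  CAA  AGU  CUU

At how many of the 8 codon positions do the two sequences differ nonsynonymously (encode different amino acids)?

3

Codon 1: GUC Val / CUG Leu — nonsynonymous.
Codon 2: ACU Thr / ACC Thr — synonymous.
Codon 3: GCA Ala / AAU Asn — nonsynonymous.
Codon 4: GGU Gly / GCA Ala — nonsynonymous.
Codon 5: UUU Phe / UUU Phe — identical.
Codon 6: CAA Gln / CAA Gln — identical.
Codon 7: AGU Ser / AGU Ser — identical.
Codon 8: CUU Leu / CUU Leu — identical.
Nonsynonymous differences: 3.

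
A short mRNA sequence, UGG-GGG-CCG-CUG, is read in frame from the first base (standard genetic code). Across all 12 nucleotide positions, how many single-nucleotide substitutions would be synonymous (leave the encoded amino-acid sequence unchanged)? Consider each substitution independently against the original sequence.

Codon 1 (UGG, Trp): 0 synonymous substitutions.
Codon 2 (GGG, Gly): 3 synonymous substitutions.
Codon 3 (CCG, Pro): 3 synonymous substitutions.
Codon 4 (CUG, Leu): 4 synonymous substitutions.
Total: 0 + 3 + 3 + 4 = 10.

10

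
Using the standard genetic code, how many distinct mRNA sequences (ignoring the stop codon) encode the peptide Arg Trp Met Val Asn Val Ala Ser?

4608

Arg: 6 codons.
Trp: 1 codon.
Met: 1 codon.
Val: 4 codons.
Asn: 2 codons.
Val: 4 codons.
Ala: 4 codons.
Ser: 6 codons.
6 × 1 × 1 × 4 × 2 × 4 × 4 × 6 = 4608.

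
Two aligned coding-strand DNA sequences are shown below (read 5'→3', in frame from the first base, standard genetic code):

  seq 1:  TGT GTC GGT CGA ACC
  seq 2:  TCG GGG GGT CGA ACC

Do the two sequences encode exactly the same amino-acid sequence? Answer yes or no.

Codon 1: TGT Cys / TCG Ser — nonsynonymous.
Codon 2: GTC Val / GGG Gly — nonsynonymous.
Codon 3: GGT Gly / GGT Gly — identical.
Codon 4: CGA Arg / CGA Arg — identical.
Codon 5: ACC Thr / ACC Thr — identical.
Nonsynonymous differences: 2 → different protein.

no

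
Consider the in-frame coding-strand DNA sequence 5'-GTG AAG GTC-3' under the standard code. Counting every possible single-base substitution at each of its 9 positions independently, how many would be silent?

7

Codon 1 (GTG, Val): 3 synonymous substitutions.
Codon 2 (AAG, Lys): 1 synonymous substitution.
Codon 3 (GTC, Val): 3 synonymous substitutions.
Total: 3 + 1 + 3 = 7.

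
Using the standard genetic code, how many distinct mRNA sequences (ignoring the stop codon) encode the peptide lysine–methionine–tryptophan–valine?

Lys: 2 codons.
Met: 1 codon.
Trp: 1 codon.
Val: 4 codons.
2 × 1 × 1 × 4 = 8.

8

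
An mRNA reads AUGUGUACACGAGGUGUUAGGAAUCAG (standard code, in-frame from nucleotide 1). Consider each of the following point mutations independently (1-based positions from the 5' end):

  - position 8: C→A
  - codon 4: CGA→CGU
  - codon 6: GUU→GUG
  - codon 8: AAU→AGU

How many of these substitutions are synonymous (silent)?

Codon 3: ACA (Thr) → AAA (Lys) — missense.
Codon 4: CGA (Arg) → CGU (Arg) — synonymous.
Codon 6: GUU (Val) → GUG (Val) — synonymous.
Codon 8: AAU (Asn) → AGU (Ser) — missense.
Synonymous: 2 of 4.

2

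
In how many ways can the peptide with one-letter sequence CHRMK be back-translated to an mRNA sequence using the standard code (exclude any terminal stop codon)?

48

Cys: 2 codons.
His: 2 codons.
Arg: 6 codons.
Met: 1 codon.
Lys: 2 codons.
2 × 2 × 6 × 1 × 2 = 48.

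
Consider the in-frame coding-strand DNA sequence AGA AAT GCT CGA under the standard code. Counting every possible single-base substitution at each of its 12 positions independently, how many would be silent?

10

Codon 1 (AGA, Arg): 2 synonymous substitutions.
Codon 2 (AAT, Asn): 1 synonymous substitution.
Codon 3 (GCT, Ala): 3 synonymous substitutions.
Codon 4 (CGA, Arg): 4 synonymous substitutions.
Total: 2 + 1 + 3 + 4 = 10.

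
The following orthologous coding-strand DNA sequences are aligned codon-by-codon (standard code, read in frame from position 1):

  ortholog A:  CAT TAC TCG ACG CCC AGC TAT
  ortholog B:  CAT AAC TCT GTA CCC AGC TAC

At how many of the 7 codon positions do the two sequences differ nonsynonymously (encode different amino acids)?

Codon 1: CAT His / CAT His — identical.
Codon 2: TAC Tyr / AAC Asn — nonsynonymous.
Codon 3: TCG Ser / TCT Ser — synonymous.
Codon 4: ACG Thr / GTA Val — nonsynonymous.
Codon 5: CCC Pro / CCC Pro — identical.
Codon 6: AGC Ser / AGC Ser — identical.
Codon 7: TAT Tyr / TAC Tyr — synonymous.
Nonsynonymous differences: 2.

2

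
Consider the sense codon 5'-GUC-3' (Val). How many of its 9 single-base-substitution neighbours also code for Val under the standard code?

3

Position 1: none → 0 synonymous.
Position 2: none → 0 synonymous.
Position 3: GUU, GUA, GUG → 3 synonymous.
Total: 0 + 0 + 3 = 3.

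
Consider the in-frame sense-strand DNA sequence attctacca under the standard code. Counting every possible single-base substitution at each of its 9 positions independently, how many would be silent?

Codon 1 (ATT, Ile): 2 synonymous substitutions.
Codon 2 (CTA, Leu): 4 synonymous substitutions.
Codon 3 (CCA, Pro): 3 synonymous substitutions.
Total: 2 + 4 + 3 = 9.

9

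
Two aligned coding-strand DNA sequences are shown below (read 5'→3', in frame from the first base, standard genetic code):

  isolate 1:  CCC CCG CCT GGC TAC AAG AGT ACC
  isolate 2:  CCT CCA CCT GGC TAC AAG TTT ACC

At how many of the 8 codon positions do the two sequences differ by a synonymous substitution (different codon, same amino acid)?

2

Codon 1: CCC Pro / CCT Pro — synonymous.
Codon 2: CCG Pro / CCA Pro — synonymous.
Codon 3: CCT Pro / CCT Pro — identical.
Codon 4: GGC Gly / GGC Gly — identical.
Codon 5: TAC Tyr / TAC Tyr — identical.
Codon 6: AAG Lys / AAG Lys — identical.
Codon 7: AGT Ser / TTT Phe — nonsynonymous.
Codon 8: ACC Thr / ACC Thr — identical.
Synonymous differences: 2.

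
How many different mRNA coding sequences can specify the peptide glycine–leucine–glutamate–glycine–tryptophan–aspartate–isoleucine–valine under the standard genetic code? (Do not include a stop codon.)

Gly: 4 codons.
Leu: 6 codons.
Glu: 2 codons.
Gly: 4 codons.
Trp: 1 codon.
Asp: 2 codons.
Ile: 3 codons.
Val: 4 codons.
4 × 6 × 2 × 4 × 1 × 2 × 3 × 4 = 4608.

4608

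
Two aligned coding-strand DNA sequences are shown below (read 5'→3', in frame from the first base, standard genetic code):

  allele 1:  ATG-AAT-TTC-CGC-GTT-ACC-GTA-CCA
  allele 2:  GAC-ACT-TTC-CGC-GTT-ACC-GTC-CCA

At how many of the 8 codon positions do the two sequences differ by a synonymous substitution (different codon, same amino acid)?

Codon 1: ATG Met / GAC Asp — nonsynonymous.
Codon 2: AAT Asn / ACT Thr — nonsynonymous.
Codon 3: TTC Phe / TTC Phe — identical.
Codon 4: CGC Arg / CGC Arg — identical.
Codon 5: GTT Val / GTT Val — identical.
Codon 6: ACC Thr / ACC Thr — identical.
Codon 7: GTA Val / GTC Val — synonymous.
Codon 8: CCA Pro / CCA Pro — identical.
Synonymous differences: 1.

1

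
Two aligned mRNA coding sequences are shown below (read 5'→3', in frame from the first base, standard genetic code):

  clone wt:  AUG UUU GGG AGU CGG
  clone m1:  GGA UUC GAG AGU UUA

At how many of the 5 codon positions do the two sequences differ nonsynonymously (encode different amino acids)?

3

Codon 1: AUG Met / GGA Gly — nonsynonymous.
Codon 2: UUU Phe / UUC Phe — synonymous.
Codon 3: GGG Gly / GAG Glu — nonsynonymous.
Codon 4: AGU Ser / AGU Ser — identical.
Codon 5: CGG Arg / UUA Leu — nonsynonymous.
Nonsynonymous differences: 3.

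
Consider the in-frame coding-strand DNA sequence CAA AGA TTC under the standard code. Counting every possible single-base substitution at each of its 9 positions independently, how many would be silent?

4

Codon 1 (CAA, Gln): 1 synonymous substitution.
Codon 2 (AGA, Arg): 2 synonymous substitutions.
Codon 3 (TTC, Phe): 1 synonymous substitution.
Total: 1 + 2 + 1 = 4.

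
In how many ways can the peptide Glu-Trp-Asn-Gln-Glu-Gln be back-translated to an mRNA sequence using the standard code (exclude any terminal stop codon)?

32

Glu: 2 codons.
Trp: 1 codon.
Asn: 2 codons.
Gln: 2 codons.
Glu: 2 codons.
Gln: 2 codons.
2 × 1 × 2 × 2 × 2 × 2 = 32.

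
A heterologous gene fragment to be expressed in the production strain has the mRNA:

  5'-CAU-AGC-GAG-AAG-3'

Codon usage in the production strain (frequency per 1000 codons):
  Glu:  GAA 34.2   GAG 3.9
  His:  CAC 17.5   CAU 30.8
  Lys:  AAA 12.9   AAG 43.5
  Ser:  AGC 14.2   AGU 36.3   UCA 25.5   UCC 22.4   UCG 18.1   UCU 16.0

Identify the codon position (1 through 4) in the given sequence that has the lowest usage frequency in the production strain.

Codon 1 CAU (His): 30.8 per 1000.
Codon 2 AGC (Ser): 14.2 per 1000.
Codon 3 GAG (Glu): 3.9 per 1000.
Codon 4 AAG (Lys): 43.5 per 1000.
Lowest frequency is 3.9 at codon 3.

3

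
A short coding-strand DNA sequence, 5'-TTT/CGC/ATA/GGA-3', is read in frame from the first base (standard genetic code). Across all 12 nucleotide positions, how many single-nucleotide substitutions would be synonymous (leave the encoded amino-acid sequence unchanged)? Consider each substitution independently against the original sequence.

9

Codon 1 (TTT, Phe): 1 synonymous substitution.
Codon 2 (CGC, Arg): 3 synonymous substitutions.
Codon 3 (ATA, Ile): 2 synonymous substitutions.
Codon 4 (GGA, Gly): 3 synonymous substitutions.
Total: 1 + 3 + 2 + 3 = 9.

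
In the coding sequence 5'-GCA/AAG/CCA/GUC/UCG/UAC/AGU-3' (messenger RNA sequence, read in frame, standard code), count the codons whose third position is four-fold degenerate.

4

Codon 1 GCA (Ala): third position 4-fold.
Codon 2 AAG (Lys): third position 2-fold.
Codon 3 CCA (Pro): third position 4-fold.
Codon 4 GUC (Val): third position 4-fold.
Codon 5 UCG (Ser): third position 4-fold.
Codon 6 UAC (Tyr): third position 2-fold.
Codon 7 AGU (Ser): third position 2-fold.
Four-fold degenerate third positions: 4.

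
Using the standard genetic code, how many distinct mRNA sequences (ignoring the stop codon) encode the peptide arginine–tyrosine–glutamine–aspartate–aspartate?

Arg: 6 codons.
Tyr: 2 codons.
Gln: 2 codons.
Asp: 2 codons.
Asp: 2 codons.
6 × 2 × 2 × 2 × 2 = 96.

96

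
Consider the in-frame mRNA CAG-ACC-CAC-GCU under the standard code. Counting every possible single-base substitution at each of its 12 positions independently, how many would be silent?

Codon 1 (CAG, Gln): 1 synonymous substitution.
Codon 2 (ACC, Thr): 3 synonymous substitutions.
Codon 3 (CAC, His): 1 synonymous substitution.
Codon 4 (GCU, Ala): 3 synonymous substitutions.
Total: 1 + 3 + 1 + 3 = 8.

8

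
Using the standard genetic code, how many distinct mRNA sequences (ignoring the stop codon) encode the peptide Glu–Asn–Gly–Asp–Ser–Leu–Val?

4608

Glu: 2 codons.
Asn: 2 codons.
Gly: 4 codons.
Asp: 2 codons.
Ser: 6 codons.
Leu: 6 codons.
Val: 4 codons.
2 × 2 × 4 × 2 × 6 × 6 × 4 = 4608.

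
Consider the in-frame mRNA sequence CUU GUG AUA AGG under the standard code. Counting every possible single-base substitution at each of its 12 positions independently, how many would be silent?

Codon 1 (CUU, Leu): 3 synonymous substitutions.
Codon 2 (GUG, Val): 3 synonymous substitutions.
Codon 3 (AUA, Ile): 2 synonymous substitutions.
Codon 4 (AGG, Arg): 2 synonymous substitutions.
Total: 3 + 3 + 2 + 2 = 10.

10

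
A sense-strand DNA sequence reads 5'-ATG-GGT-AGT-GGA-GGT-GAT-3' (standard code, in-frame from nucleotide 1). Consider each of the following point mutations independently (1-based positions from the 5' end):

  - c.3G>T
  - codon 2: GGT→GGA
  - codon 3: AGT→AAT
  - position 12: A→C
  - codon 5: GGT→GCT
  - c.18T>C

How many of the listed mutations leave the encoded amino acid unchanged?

3

Codon 1: ATG (Met) → ATT (Ile) — missense.
Codon 2: GGT (Gly) → GGA (Gly) — synonymous.
Codon 3: AGT (Ser) → AAT (Asn) — missense.
Codon 4: GGA (Gly) → GGC (Gly) — synonymous.
Codon 5: GGT (Gly) → GCT (Ala) — missense.
Codon 6: GAT (Asp) → GAC (Asp) — synonymous.
Synonymous: 3 of 6.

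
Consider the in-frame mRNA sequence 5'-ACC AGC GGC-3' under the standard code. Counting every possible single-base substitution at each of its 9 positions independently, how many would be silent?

7

Codon 1 (ACC, Thr): 3 synonymous substitutions.
Codon 2 (AGC, Ser): 1 synonymous substitution.
Codon 3 (GGC, Gly): 3 synonymous substitutions.
Total: 3 + 1 + 3 = 7.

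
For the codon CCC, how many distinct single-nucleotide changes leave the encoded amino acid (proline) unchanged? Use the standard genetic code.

3

Position 1: none → 0 synonymous.
Position 2: none → 0 synonymous.
Position 3: CCU, CCA, CCG → 3 synonymous.
Total: 0 + 0 + 3 = 3.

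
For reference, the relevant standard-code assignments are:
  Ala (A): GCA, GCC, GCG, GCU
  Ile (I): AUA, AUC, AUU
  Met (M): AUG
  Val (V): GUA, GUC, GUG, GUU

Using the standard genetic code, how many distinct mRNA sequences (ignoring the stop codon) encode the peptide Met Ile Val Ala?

48

Met: 1 codon.
Ile: 3 codons.
Val: 4 codons.
Ala: 4 codons.
1 × 3 × 4 × 4 = 48.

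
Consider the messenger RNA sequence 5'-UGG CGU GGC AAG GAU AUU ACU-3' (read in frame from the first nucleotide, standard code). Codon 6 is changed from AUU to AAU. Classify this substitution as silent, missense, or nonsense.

missense

Position 17 falls in codon 6: AUU → Ile.
After the substitution the codon is AAU → Asn.
Ile ≠ Asn, so this is a missense mutation.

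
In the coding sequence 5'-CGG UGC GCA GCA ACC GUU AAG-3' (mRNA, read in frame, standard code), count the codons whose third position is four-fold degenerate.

5

Codon 1 CGG (Arg): third position 4-fold.
Codon 2 UGC (Cys): third position 2-fold.
Codon 3 GCA (Ala): third position 4-fold.
Codon 4 GCA (Ala): third position 4-fold.
Codon 5 ACC (Thr): third position 4-fold.
Codon 6 GUU (Val): third position 4-fold.
Codon 7 AAG (Lys): third position 2-fold.
Four-fold degenerate third positions: 5.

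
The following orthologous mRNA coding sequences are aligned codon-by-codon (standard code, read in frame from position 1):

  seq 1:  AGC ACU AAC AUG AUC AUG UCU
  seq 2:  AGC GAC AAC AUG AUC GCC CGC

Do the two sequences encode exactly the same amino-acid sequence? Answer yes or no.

Codon 1: AGC Ser / AGC Ser — identical.
Codon 2: ACU Thr / GAC Asp — nonsynonymous.
Codon 3: AAC Asn / AAC Asn — identical.
Codon 4: AUG Met / AUG Met — identical.
Codon 5: AUC Ile / AUC Ile — identical.
Codon 6: AUG Met / GCC Ala — nonsynonymous.
Codon 7: UCU Ser / CGC Arg — nonsynonymous.
Nonsynonymous differences: 3 → different protein.

no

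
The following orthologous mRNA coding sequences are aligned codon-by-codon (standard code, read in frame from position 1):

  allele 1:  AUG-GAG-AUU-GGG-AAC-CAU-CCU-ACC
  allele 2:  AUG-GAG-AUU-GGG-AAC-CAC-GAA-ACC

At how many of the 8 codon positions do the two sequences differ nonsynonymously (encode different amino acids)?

Codon 1: AUG Met / AUG Met — identical.
Codon 2: GAG Glu / GAG Glu — identical.
Codon 3: AUU Ile / AUU Ile — identical.
Codon 4: GGG Gly / GGG Gly — identical.
Codon 5: AAC Asn / AAC Asn — identical.
Codon 6: CAU His / CAC His — synonymous.
Codon 7: CCU Pro / GAA Glu — nonsynonymous.
Codon 8: ACC Thr / ACC Thr — identical.
Nonsynonymous differences: 1.

1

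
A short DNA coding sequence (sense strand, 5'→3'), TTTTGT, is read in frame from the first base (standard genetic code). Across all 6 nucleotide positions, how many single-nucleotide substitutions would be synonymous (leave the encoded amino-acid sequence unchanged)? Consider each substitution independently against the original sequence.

2

Codon 1 (TTT, Phe): 1 synonymous substitution.
Codon 2 (TGT, Cys): 1 synonymous substitution.
Total: 1 + 1 = 2.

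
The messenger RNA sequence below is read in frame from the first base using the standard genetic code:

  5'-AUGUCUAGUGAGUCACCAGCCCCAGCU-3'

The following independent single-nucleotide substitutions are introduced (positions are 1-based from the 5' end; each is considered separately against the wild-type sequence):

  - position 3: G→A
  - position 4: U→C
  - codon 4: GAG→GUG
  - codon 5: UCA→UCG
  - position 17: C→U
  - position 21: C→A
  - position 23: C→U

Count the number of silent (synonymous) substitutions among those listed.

Codon 1: AUG (Met) → AUA (Ile) — missense.
Codon 2: UCU (Ser) → CCU (Pro) — missense.
Codon 4: GAG (Glu) → GUG (Val) — missense.
Codon 5: UCA (Ser) → UCG (Ser) — synonymous.
Codon 6: CCA (Pro) → CUA (Leu) — missense.
Codon 7: GCC (Ala) → GCA (Ala) — synonymous.
Codon 8: CCA (Pro) → CUA (Leu) — missense.
Synonymous: 2 of 7.

2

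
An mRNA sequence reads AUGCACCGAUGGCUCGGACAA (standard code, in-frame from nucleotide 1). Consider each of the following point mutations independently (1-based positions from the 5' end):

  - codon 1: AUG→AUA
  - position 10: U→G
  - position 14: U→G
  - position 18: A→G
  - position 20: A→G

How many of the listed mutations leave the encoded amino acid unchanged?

1

Codon 1: AUG (Met) → AUA (Ile) — missense.
Codon 4: UGG (Trp) → GGG (Gly) — missense.
Codon 5: CUC (Leu) → CGC (Arg) — missense.
Codon 6: GGA (Gly) → GGG (Gly) — synonymous.
Codon 7: CAA (Gln) → CGA (Arg) — missense.
Synonymous: 1 of 5.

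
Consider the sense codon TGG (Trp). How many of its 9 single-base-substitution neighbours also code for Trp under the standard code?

Position 1: none → 0 synonymous.
Position 2: none → 0 synonymous.
Position 3: none → 0 synonymous.
Total: 0 + 0 + 0 = 0.

0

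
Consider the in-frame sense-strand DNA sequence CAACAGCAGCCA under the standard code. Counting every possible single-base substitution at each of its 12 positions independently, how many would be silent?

Codon 1 (CAA, Gln): 1 synonymous substitution.
Codon 2 (CAG, Gln): 1 synonymous substitution.
Codon 3 (CAG, Gln): 1 synonymous substitution.
Codon 4 (CCA, Pro): 3 synonymous substitutions.
Total: 1 + 1 + 1 + 3 = 6.

6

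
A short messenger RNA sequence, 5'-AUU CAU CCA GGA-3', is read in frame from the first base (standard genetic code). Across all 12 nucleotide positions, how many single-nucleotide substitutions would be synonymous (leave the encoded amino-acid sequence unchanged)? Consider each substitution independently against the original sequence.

9

Codon 1 (AUU, Ile): 2 synonymous substitutions.
Codon 2 (CAU, His): 1 synonymous substitution.
Codon 3 (CCA, Pro): 3 synonymous substitutions.
Codon 4 (GGA, Gly): 3 synonymous substitutions.
Total: 2 + 1 + 3 + 3 = 9.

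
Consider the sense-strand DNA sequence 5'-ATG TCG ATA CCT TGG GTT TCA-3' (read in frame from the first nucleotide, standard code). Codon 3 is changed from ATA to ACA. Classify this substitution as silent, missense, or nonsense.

missense

Position 8 falls in codon 3: ATA → Ile.
After the substitution the codon is ACA → Thr.
Ile ≠ Thr, so this is a missense mutation.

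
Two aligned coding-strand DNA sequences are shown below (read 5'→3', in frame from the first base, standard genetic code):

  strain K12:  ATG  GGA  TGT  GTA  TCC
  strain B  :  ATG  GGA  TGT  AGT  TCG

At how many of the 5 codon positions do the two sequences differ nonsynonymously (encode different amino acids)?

1

Codon 1: ATG Met / ATG Met — identical.
Codon 2: GGA Gly / GGA Gly — identical.
Codon 3: TGT Cys / TGT Cys — identical.
Codon 4: GTA Val / AGT Ser — nonsynonymous.
Codon 5: TCC Ser / TCG Ser — synonymous.
Nonsynonymous differences: 1.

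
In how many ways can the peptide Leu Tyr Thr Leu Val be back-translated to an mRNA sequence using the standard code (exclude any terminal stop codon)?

1152

Leu: 6 codons.
Tyr: 2 codons.
Thr: 4 codons.
Leu: 6 codons.
Val: 4 codons.
6 × 2 × 4 × 6 × 4 = 1152.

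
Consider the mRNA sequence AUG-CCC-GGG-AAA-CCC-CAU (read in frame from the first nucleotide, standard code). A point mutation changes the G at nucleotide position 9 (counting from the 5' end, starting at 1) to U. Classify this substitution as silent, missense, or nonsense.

Position 9 falls in codon 3: GGG → Gly.
After the substitution the codon is GGU → Gly.
Both encode Gly, so the change is synonymous.

silent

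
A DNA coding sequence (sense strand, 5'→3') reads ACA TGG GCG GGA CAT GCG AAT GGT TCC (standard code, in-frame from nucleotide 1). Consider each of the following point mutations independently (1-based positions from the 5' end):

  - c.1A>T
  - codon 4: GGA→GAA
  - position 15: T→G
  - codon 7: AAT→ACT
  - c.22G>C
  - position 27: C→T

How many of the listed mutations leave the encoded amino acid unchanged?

Codon 1: ACA (Thr) → TCA (Ser) — missense.
Codon 4: GGA (Gly) → GAA (Glu) — missense.
Codon 5: CAT (His) → CAG (Gln) — missense.
Codon 7: AAT (Asn) → ACT (Thr) — missense.
Codon 8: GGT (Gly) → CGT (Arg) — missense.
Codon 9: TCC (Ser) → TCT (Ser) — synonymous.
Synonymous: 1 of 6.

1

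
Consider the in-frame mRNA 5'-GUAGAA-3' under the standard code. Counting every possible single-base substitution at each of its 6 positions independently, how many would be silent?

4

Codon 1 (GUA, Val): 3 synonymous substitutions.
Codon 2 (GAA, Glu): 1 synonymous substitution.
Total: 3 + 1 = 4.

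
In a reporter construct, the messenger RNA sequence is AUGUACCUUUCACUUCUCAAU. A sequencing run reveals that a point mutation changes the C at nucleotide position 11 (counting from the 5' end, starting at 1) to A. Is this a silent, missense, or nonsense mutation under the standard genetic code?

Position 11 falls in codon 4: UCA → Ser.
After the substitution the codon is UAA → Stop.
The new codon is a stop codon, so this is a nonsense mutation.

nonsense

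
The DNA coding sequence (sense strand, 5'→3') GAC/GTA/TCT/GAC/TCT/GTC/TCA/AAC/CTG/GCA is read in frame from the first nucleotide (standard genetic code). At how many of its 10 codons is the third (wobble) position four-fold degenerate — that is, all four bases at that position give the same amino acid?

Codon 1 GAC (Asp): third position 2-fold.
Codon 2 GTA (Val): third position 4-fold.
Codon 3 TCT (Ser): third position 4-fold.
Codon 4 GAC (Asp): third position 2-fold.
Codon 5 TCT (Ser): third position 4-fold.
Codon 6 GTC (Val): third position 4-fold.
Codon 7 TCA (Ser): third position 4-fold.
Codon 8 AAC (Asn): third position 2-fold.
Codon 9 CTG (Leu): third position 4-fold.
Codon 10 GCA (Ala): third position 4-fold.
Four-fold degenerate third positions: 7.

7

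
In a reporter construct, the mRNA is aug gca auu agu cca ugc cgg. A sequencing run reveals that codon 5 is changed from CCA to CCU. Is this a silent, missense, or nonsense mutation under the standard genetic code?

silent

Position 15 falls in codon 5: CCA → Pro.
After the substitution the codon is CCU → Pro.
Both encode Pro, so the change is synonymous.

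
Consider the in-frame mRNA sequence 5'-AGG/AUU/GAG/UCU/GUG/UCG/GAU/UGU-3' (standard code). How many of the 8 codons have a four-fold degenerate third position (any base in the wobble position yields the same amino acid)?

Codon 1 AGG (Arg): third position 2-fold.
Codon 2 AUU (Ile): third position 3-fold.
Codon 3 GAG (Glu): third position 2-fold.
Codon 4 UCU (Ser): third position 4-fold.
Codon 5 GUG (Val): third position 4-fold.
Codon 6 UCG (Ser): third position 4-fold.
Codon 7 GAU (Asp): third position 2-fold.
Codon 8 UGU (Cys): third position 2-fold.
Four-fold degenerate third positions: 3.

3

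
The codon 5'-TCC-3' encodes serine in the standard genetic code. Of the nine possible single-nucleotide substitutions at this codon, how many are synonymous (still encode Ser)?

Position 1: none → 0 synonymous.
Position 2: none → 0 synonymous.
Position 3: TCT, TCA, TCG → 3 synonymous.
Total: 0 + 0 + 3 = 3.

3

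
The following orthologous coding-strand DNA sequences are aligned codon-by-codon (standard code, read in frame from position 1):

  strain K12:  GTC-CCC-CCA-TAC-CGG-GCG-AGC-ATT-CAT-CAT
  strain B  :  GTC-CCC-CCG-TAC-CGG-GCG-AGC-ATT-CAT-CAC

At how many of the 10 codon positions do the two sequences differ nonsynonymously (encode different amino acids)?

Codon 1: GTC Val / GTC Val — identical.
Codon 2: CCC Pro / CCC Pro — identical.
Codon 3: CCA Pro / CCG Pro — synonymous.
Codon 4: TAC Tyr / TAC Tyr — identical.
Codon 5: CGG Arg / CGG Arg — identical.
Codon 6: GCG Ala / GCG Ala — identical.
Codon 7: AGC Ser / AGC Ser — identical.
Codon 8: ATT Ile / ATT Ile — identical.
Codon 9: CAT His / CAT His — identical.
Codon 10: CAT His / CAC His — synonymous.
Nonsynonymous differences: 0.

0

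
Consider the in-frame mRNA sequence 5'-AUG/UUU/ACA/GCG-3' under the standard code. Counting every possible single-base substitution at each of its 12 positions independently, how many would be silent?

7

Codon 1 (AUG, Met): 0 synonymous substitutions.
Codon 2 (UUU, Phe): 1 synonymous substitution.
Codon 3 (ACA, Thr): 3 synonymous substitutions.
Codon 4 (GCG, Ala): 3 synonymous substitutions.
Total: 0 + 1 + 3 + 3 = 7.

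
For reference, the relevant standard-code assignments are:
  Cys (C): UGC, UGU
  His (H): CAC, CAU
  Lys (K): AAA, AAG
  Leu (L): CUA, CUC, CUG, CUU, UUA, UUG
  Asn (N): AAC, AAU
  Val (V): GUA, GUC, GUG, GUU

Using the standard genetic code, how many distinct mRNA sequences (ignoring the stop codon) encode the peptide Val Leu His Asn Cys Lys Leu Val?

9216

Val: 4 codons.
Leu: 6 codons.
His: 2 codons.
Asn: 2 codons.
Cys: 2 codons.
Lys: 2 codons.
Leu: 6 codons.
Val: 4 codons.
4 × 6 × 2 × 2 × 2 × 2 × 6 × 4 = 9216.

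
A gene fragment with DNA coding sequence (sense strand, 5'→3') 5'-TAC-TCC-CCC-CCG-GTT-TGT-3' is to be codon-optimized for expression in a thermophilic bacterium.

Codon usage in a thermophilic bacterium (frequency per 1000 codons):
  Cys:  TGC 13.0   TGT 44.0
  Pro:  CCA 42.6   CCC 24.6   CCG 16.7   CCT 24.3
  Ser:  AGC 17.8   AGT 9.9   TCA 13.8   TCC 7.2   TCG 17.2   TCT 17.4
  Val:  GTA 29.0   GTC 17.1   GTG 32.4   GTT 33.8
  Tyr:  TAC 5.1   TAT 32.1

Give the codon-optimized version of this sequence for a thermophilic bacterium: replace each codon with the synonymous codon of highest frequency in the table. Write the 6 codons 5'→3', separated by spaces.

TAT AGC CCA CCA GTT TGT

Codon 1 (Tyr): best is TAT at 32.1.
Codon 2 (Ser): best is AGC at 17.8.
Codon 3 (Pro): best is CCA at 42.6.
Codon 4 (Pro): best is CCA at 42.6.
Codon 5 (Val): best is GTT at 33.8.
Codon 6 (Cys): best is TGT at 44.0.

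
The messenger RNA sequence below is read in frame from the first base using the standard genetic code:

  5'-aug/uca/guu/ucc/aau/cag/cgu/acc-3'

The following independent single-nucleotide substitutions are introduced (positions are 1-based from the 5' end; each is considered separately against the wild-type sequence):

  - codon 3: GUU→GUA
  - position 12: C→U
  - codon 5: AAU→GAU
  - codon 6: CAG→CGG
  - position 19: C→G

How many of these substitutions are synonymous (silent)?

Codon 3: GUU (Val) → GUA (Val) — synonymous.
Codon 4: UCC (Ser) → UCU (Ser) — synonymous.
Codon 5: AAU (Asn) → GAU (Asp) — missense.
Codon 6: CAG (Gln) → CGG (Arg) — missense.
Codon 7: CGU (Arg) → GGU (Gly) — missense.
Synonymous: 2 of 5.

2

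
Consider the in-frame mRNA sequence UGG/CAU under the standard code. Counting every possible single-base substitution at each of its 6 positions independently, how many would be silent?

1

Codon 1 (UGG, Trp): 0 synonymous substitutions.
Codon 2 (CAU, His): 1 synonymous substitution.
Total: 0 + 1 = 1.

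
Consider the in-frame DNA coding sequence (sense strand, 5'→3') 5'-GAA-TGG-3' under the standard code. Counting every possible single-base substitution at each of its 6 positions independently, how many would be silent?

Codon 1 (GAA, Glu): 1 synonymous substitution.
Codon 2 (TGG, Trp): 0 synonymous substitutions.
Total: 1 + 0 = 1.

1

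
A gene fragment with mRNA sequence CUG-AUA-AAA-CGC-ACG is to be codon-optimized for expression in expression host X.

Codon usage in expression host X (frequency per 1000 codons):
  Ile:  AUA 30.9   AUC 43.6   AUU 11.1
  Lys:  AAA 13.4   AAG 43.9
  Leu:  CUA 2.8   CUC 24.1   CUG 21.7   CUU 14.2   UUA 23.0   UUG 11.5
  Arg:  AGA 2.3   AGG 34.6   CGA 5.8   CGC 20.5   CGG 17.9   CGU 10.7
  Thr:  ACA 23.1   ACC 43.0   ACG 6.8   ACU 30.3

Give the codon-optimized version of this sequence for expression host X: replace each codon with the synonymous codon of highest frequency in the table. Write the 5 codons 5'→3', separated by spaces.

CUC AUC AAG AGG ACC

Codon 1 (Leu): best is CUC at 24.1.
Codon 2 (Ile): best is AUC at 43.6.
Codon 3 (Lys): best is AAG at 43.9.
Codon 4 (Arg): best is AGG at 34.6.
Codon 5 (Thr): best is ACC at 43.0.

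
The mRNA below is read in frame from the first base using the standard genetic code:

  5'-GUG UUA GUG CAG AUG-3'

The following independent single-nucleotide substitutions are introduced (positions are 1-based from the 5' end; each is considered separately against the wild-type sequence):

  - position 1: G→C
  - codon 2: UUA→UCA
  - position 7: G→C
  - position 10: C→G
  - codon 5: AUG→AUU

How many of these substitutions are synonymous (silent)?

0

Codon 1: GUG (Val) → CUG (Leu) — missense.
Codon 2: UUA (Leu) → UCA (Ser) — missense.
Codon 3: GUG (Val) → CUG (Leu) — missense.
Codon 4: CAG (Gln) → GAG (Glu) — missense.
Codon 5: AUG (Met) → AUU (Ile) — missense.
Synonymous: 0 of 5.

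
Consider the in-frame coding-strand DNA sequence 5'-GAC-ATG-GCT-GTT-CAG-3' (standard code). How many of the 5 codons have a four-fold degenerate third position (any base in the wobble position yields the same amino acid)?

2

Codon 1 GAC (Asp): third position 2-fold.
Codon 2 ATG (Met): third position 1-fold.
Codon 3 GCT (Ala): third position 4-fold.
Codon 4 GTT (Val): third position 4-fold.
Codon 5 CAG (Gln): third position 2-fold.
Four-fold degenerate third positions: 2.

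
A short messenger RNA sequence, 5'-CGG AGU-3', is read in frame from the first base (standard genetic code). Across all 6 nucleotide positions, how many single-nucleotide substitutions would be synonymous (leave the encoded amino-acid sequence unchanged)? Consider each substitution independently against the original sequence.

5

Codon 1 (CGG, Arg): 4 synonymous substitutions.
Codon 2 (AGU, Ser): 1 synonymous substitution.
Total: 4 + 1 = 5.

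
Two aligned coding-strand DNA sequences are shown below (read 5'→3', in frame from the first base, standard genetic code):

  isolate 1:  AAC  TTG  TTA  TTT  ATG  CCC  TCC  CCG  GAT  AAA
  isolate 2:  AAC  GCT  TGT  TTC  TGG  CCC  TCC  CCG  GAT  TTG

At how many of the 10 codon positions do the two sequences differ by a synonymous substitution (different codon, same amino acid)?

Codon 1: AAC Asn / AAC Asn — identical.
Codon 2: TTG Leu / GCT Ala — nonsynonymous.
Codon 3: TTA Leu / TGT Cys — nonsynonymous.
Codon 4: TTT Phe / TTC Phe — synonymous.
Codon 5: ATG Met / TGG Trp — nonsynonymous.
Codon 6: CCC Pro / CCC Pro — identical.
Codon 7: TCC Ser / TCC Ser — identical.
Codon 8: CCG Pro / CCG Pro — identical.
Codon 9: GAT Asp / GAT Asp — identical.
Codon 10: AAA Lys / TTG Leu — nonsynonymous.
Synonymous differences: 1.

1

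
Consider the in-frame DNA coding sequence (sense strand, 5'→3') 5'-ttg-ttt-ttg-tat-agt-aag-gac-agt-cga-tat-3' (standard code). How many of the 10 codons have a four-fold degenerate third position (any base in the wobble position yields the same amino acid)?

Codon 1 TTG (Leu): third position 2-fold.
Codon 2 TTT (Phe): third position 2-fold.
Codon 3 TTG (Leu): third position 2-fold.
Codon 4 TAT (Tyr): third position 2-fold.
Codon 5 AGT (Ser): third position 2-fold.
Codon 6 AAG (Lys): third position 2-fold.
Codon 7 GAC (Asp): third position 2-fold.
Codon 8 AGT (Ser): third position 2-fold.
Codon 9 CGA (Arg): third position 4-fold.
Codon 10 TAT (Tyr): third position 2-fold.
Four-fold degenerate third positions: 1.

1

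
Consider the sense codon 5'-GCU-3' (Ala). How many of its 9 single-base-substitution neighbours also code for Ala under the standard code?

Position 1: none → 0 synonymous.
Position 2: none → 0 synonymous.
Position 3: GCC, GCA, GCG → 3 synonymous.
Total: 0 + 0 + 3 = 3.

3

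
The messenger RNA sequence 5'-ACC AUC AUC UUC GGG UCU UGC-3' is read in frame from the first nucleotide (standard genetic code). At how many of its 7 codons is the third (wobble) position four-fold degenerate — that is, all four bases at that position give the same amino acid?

3

Codon 1 ACC (Thr): third position 4-fold.
Codon 2 AUC (Ile): third position 3-fold.
Codon 3 AUC (Ile): third position 3-fold.
Codon 4 UUC (Phe): third position 2-fold.
Codon 5 GGG (Gly): third position 4-fold.
Codon 6 UCU (Ser): third position 4-fold.
Codon 7 UGC (Cys): third position 2-fold.
Four-fold degenerate third positions: 3.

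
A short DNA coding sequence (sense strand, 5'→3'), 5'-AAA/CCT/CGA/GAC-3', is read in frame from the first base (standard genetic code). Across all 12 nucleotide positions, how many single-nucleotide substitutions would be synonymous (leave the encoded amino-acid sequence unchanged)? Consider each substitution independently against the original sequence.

Codon 1 (AAA, Lys): 1 synonymous substitution.
Codon 2 (CCT, Pro): 3 synonymous substitutions.
Codon 3 (CGA, Arg): 4 synonymous substitutions.
Codon 4 (GAC, Asp): 1 synonymous substitution.
Total: 1 + 3 + 4 + 1 = 9.

9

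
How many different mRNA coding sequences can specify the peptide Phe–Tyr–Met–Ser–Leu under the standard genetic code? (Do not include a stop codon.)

Phe: 2 codons.
Tyr: 2 codons.
Met: 1 codon.
Ser: 6 codons.
Leu: 6 codons.
2 × 2 × 1 × 6 × 6 = 144.

144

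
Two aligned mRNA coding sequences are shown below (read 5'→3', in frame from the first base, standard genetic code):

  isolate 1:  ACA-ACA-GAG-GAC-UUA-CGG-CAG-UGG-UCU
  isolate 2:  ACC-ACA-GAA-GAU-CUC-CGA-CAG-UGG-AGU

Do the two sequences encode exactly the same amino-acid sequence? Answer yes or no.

yes

Codon 1: ACA Thr / ACC Thr — synonymous.
Codon 2: ACA Thr / ACA Thr — identical.
Codon 3: GAG Glu / GAA Glu — synonymous.
Codon 4: GAC Asp / GAU Asp — synonymous.
Codon 5: UUA Leu / CUC Leu — synonymous.
Codon 6: CGG Arg / CGA Arg — synonymous.
Codon 7: CAG Gln / CAG Gln — identical.
Codon 8: UGG Trp / UGG Trp — identical.
Codon 9: UCU Ser / AGU Ser — synonymous.
Nonsynonymous differences: 0 → same protein.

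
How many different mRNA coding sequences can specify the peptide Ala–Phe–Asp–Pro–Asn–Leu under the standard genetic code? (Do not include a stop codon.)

768

Ala: 4 codons.
Phe: 2 codons.
Asp: 2 codons.
Pro: 4 codons.
Asn: 2 codons.
Leu: 6 codons.
4 × 2 × 2 × 4 × 2 × 6 = 768.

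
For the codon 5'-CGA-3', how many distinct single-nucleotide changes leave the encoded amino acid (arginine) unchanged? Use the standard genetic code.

Position 1: AGA → 1 synonymous.
Position 2: none → 0 synonymous.
Position 3: CGU, CGC, CGG → 3 synonymous.
Total: 1 + 0 + 3 = 4.

4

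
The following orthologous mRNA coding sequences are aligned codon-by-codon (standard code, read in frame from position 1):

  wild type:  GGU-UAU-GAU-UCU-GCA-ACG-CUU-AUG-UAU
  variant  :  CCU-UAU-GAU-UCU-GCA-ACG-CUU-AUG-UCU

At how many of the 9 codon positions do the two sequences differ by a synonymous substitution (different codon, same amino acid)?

0

Codon 1: GGU Gly / CCU Pro — nonsynonymous.
Codon 2: UAU Tyr / UAU Tyr — identical.
Codon 3: GAU Asp / GAU Asp — identical.
Codon 4: UCU Ser / UCU Ser — identical.
Codon 5: GCA Ala / GCA Ala — identical.
Codon 6: ACG Thr / ACG Thr — identical.
Codon 7: CUU Leu / CUU Leu — identical.
Codon 8: AUG Met / AUG Met — identical.
Codon 9: UAU Tyr / UCU Ser — nonsynonymous.
Synonymous differences: 0.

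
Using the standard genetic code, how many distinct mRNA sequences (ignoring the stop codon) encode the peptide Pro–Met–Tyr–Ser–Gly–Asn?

Pro: 4 codons.
Met: 1 codon.
Tyr: 2 codons.
Ser: 6 codons.
Gly: 4 codons.
Asn: 2 codons.
4 × 1 × 2 × 6 × 4 × 2 = 384.

384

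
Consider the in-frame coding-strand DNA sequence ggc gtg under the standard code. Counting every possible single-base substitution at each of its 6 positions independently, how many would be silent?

6

Codon 1 (GGC, Gly): 3 synonymous substitutions.
Codon 2 (GTG, Val): 3 synonymous substitutions.
Total: 3 + 3 = 6.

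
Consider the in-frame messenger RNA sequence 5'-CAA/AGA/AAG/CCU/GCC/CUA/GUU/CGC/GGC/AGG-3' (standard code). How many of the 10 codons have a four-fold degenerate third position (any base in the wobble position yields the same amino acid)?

Codon 1 CAA (Gln): third position 2-fold.
Codon 2 AGA (Arg): third position 2-fold.
Codon 3 AAG (Lys): third position 2-fold.
Codon 4 CCU (Pro): third position 4-fold.
Codon 5 GCC (Ala): third position 4-fold.
Codon 6 CUA (Leu): third position 4-fold.
Codon 7 GUU (Val): third position 4-fold.
Codon 8 CGC (Arg): third position 4-fold.
Codon 9 GGC (Gly): third position 4-fold.
Codon 10 AGG (Arg): third position 2-fold.
Four-fold degenerate third positions: 6.

6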